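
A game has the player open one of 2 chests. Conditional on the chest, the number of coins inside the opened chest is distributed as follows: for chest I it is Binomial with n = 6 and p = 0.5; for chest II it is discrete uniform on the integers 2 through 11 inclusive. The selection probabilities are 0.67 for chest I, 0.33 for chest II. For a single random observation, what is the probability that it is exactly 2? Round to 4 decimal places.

0.1900

Conditional on each chest, P(X = 2): I: 0.234375; II: 0.1.
By total probability, P(X = 2) = 0.67·0.234375 + 0.33·0.1 = 0.190031.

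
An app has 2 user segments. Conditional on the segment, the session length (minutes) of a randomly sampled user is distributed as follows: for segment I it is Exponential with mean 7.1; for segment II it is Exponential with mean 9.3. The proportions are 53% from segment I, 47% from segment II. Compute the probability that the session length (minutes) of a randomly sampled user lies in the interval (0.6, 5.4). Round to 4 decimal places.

0.4170

Conditional on each segment, P(0.6 < X < 5.4): I: 0.451562; II: 0.377984.
By total probability, P(0.6 < X < 5.4) = 0.53·0.451562 + 0.47·0.377984 = 0.41698.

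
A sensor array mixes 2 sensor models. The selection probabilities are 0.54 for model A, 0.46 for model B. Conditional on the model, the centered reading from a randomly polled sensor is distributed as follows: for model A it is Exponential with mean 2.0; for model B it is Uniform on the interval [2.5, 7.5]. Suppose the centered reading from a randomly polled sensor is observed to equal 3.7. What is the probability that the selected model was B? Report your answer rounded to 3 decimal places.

0.684

Likelihoods f(3.7 | ·): A: 0.0786186; B: 0.2.
Posterior ∝ prior × likelihood. Numerator for B: 0.46·0.2 = 0.092.
Normalizing constant: 0.54·0.0786186 + 0.46·0.2 = 0.134454.
P(B | observation) = 0.092 / 0.134454 = 0.684249.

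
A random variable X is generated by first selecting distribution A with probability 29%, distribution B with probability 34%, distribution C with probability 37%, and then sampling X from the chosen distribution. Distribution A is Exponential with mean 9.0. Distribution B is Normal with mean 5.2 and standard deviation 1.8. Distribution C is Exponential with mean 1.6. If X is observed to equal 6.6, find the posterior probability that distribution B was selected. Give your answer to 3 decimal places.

Likelihoods f(6.6 | ·): A: 0.0533673; B: 0.163786; C: 0.0101022.
Posterior ∝ prior × likelihood. Numerator for B: 0.34·0.163786 = 0.0556873.
Normalizing constant: 0.29·0.0533673 + 0.34·0.163786 + 0.37·0.0101022 = 0.0749016.
P(B | observation) = 0.0556873 / 0.0749016 = 0.743472.

0.743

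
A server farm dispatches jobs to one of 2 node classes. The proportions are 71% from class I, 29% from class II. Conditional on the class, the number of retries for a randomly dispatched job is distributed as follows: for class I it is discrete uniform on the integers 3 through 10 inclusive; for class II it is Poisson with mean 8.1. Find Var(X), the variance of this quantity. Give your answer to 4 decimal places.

6.6036

Per component, I: μ=6.5, E[X²]=47.5; II: μ=8.1, E[X²]=73.71.
E[X] = 0.71·6.5 + 0.29·8.1 = 6.964.
E[X²] = 0.71·47.5 + 0.29·73.71 = 55.1009.
Var(X) = E[X²] − (E[X])² = 55.1009 − 48.4973 = 6.6036.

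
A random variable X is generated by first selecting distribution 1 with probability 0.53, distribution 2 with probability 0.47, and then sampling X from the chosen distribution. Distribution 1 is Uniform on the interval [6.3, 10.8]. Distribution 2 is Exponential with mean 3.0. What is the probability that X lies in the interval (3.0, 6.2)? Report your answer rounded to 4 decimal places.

Conditional on each component, P(3.0 < X < 6.2): 1: 0; 2: 0.241272.
By total probability, P(3.0 < X < 6.2) = 0.53·0 + 0.47·0.241272 = 0.113398.

0.1134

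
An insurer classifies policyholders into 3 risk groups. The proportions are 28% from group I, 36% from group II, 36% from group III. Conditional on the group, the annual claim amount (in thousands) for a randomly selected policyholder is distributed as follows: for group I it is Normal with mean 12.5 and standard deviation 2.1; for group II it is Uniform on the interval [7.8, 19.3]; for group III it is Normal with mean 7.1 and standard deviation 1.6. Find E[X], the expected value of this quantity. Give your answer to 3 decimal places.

10.934

Component means — I: 12.5; II: 13.55; III: 7.1.
E[X] = 0.28·12.5 + 0.36·13.55 + 0.36·7.1 = 10.934.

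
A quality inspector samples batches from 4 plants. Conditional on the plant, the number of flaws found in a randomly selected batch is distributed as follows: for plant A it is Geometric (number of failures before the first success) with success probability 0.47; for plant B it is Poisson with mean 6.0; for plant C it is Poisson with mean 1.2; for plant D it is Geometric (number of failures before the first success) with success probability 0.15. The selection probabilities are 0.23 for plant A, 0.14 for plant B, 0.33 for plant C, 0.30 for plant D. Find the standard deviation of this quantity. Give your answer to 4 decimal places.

Per component, A: μ=1.12766, E[X²]=3.67089; B: μ=6, E[X²]=42; C: μ=1.2, E[X²]=2.64; D: μ=5.66667, E[X²]=69.8889.
E[X] = 0.23·1.12766 + 0.14·6 + 0.33·1.2 + 0.3·5.66667 = 3.19536.
E[X²] = 0.23·3.67089 + 0.14·42 + 0.33·2.64 + 0.3·69.8889 = 28.5622.
Var(X) = E[X²] − (E[X])² = 28.5622 − 10.2103 = 18.3518.
SD(X) = √18.3518 = 4.2839.

4.2839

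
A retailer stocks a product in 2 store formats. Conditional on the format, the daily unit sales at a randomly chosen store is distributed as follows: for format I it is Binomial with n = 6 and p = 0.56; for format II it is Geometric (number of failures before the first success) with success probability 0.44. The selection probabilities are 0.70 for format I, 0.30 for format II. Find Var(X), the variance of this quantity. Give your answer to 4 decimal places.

2.8176

Per component, I: μ=3.36, E[X²]=12.768; II: μ=1.27273, E[X²]=4.5124.
E[X] = 0.7·3.36 + 0.3·1.27273 = 2.73382.
E[X²] = 0.7·12.768 + 0.3·4.5124 = 10.2913.
Var(X) = E[X²] − (E[X])² = 10.2913 − 7.47376 = 2.81756.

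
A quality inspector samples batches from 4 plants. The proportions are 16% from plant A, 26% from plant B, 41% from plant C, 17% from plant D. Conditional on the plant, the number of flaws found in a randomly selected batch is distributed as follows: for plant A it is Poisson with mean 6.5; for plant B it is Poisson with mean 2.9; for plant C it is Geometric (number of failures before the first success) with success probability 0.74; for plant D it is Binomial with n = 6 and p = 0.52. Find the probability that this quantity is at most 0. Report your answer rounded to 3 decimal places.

Conditional on each plant, P(X ≤ 0): A: 0.00150344; B: 0.0550232; C: 0.74; D: 0.0122306.
By total probability, P(X ≤ 0) = 0.16·0.00150344 + 0.26·0.0550232 + 0.41·0.74 + 0.17·0.0122306 = 0.320026.

0.320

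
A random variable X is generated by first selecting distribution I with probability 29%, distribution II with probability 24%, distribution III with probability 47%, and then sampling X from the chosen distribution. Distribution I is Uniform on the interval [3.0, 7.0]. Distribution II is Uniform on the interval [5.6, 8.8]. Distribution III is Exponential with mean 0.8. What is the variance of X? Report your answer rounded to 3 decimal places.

8.254

Per component, I: μ=5, E[X²]=26.3333; II: μ=7.2, E[X²]=52.6933; III: μ=0.8, E[X²]=1.28.
E[X] = 0.29·5 + 0.24·7.2 + 0.47·0.8 = 3.554.
E[X²] = 0.29·26.3333 + 0.24·52.6933 + 0.47·1.28 = 20.8847.
Var(X) = E[X²] − (E[X])² = 20.8847 − 12.6309 = 8.25375.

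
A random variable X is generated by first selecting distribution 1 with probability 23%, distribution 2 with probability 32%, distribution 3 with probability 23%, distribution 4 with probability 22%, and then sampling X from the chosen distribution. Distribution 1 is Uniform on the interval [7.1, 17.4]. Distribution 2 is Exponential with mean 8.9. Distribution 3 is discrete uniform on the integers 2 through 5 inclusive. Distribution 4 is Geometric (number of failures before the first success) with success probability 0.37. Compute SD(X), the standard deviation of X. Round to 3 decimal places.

Per component, 1: μ=12.25, E[X²]=158.903; 2: μ=8.9, E[X²]=158.42; 3: μ=3.5, E[X²]=13.5; 4: μ=1.7027, E[X²]=7.5011.
E[X] = 0.23·12.25 + 0.32·8.9 + 0.23·3.5 + 0.22·1.7027 = 6.84509.
E[X²] = 0.23·158.903 + 0.32·158.42 + 0.23·13.5 + 0.22·7.5011 = 91.9974.
Var(X) = E[X²] − (E[X])² = 91.9974 − 46.8553 = 45.1421.
SD(X) = √45.1421 = 6.71879.

6.719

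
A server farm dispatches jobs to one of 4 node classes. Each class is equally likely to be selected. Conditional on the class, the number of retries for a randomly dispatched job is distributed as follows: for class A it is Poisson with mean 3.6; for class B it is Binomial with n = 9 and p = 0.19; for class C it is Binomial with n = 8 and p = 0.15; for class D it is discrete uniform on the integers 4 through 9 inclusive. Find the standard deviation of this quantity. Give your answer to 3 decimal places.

2.558

Per component, A: μ=3.6, E[X²]=16.56; B: μ=1.71, E[X²]=4.3092; C: μ=1.2, E[X²]=2.46; D: μ=6.5, E[X²]=45.1667.
E[X] = 0.25·3.6 + 0.25·1.71 + 0.25·1.2 + 0.25·6.5 = 3.2525.
E[X²] = 0.25·16.56 + 0.25·4.3092 + 0.25·2.46 + 0.25·45.1667 = 17.124.
Var(X) = E[X²] − (E[X])² = 17.124 − 10.5788 = 6.54521.
SD(X) = √6.54521 = 2.55836.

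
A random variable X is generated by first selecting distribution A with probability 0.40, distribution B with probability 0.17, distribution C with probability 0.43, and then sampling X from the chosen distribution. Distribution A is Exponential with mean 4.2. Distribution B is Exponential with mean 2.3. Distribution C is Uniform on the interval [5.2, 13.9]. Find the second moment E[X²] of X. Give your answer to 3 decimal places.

For each component E[X²] = Var + (mean)², giving A: 35.28; B: 10.58; C: 97.51.
Overall E[X²] = 0.4·35.28 + 0.17·10.58 + 0.43·97.51 = 57.8399.

57.840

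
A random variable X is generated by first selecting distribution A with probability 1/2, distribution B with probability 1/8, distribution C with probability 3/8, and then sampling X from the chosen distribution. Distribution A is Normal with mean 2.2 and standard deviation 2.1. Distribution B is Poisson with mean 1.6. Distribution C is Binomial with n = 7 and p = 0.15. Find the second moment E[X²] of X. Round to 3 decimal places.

For each component E[X²] = Var + (mean)², giving A: 9.25; B: 4.16; C: 1.995.
Overall E[X²] = 0.5·9.25 + 0.125·4.16 + 0.375·1.995 = 5.89313.

5.893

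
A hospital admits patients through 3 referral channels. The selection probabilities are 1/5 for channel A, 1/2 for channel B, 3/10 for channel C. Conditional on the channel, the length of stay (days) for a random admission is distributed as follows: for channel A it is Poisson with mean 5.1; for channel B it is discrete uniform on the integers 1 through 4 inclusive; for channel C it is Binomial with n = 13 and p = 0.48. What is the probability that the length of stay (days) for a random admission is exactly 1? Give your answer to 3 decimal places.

0.132

Conditional on each channel, P(X = 1): A: 0.0310934; B: 0.25; C: 0.00243907.
By total probability, P(X = 1) = 0.2·0.0310934 + 0.5·0.25 + 0.3·0.00243907 = 0.13195.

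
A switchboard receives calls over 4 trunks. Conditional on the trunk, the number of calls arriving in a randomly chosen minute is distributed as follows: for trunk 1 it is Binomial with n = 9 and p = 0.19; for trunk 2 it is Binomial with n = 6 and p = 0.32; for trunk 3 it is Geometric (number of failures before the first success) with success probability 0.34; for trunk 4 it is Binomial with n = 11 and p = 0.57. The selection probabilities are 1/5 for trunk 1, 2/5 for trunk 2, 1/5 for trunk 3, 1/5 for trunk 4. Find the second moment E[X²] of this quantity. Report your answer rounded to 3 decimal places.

13.156

For each component E[X²] = Var + (mean)², giving 1: 4.3092; 2: 4.992; 3: 9.47751; 4: 42.009.
Overall E[X²] = 0.2·4.3092 + 0.4·4.992 + 0.2·9.47751 + 0.2·42.009 = 13.1559.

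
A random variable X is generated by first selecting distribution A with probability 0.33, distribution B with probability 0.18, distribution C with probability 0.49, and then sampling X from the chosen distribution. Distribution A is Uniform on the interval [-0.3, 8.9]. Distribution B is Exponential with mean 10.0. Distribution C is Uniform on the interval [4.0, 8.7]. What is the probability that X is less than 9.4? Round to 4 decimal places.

Conditional on each component, P(X < 9.4): A: 1; B: 0.609372; C: 1.
By total probability, P(X < 9.4) = 0.33·1 + 0.18·0.609372 + 0.49·1 = 0.929687.

0.9297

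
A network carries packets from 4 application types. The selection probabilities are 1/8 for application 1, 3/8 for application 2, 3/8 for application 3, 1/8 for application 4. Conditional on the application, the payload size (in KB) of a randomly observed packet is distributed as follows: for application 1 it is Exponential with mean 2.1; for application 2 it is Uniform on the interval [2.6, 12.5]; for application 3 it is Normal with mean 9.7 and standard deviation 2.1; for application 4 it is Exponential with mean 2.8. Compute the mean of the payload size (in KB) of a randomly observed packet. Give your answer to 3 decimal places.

7.081

Component means — 1: 2.1; 2: 7.55; 3: 9.7; 4: 2.8.
E[X] = 0.125·2.1 + 0.375·7.55 + 0.375·9.7 + 0.125·2.8 = 7.08125.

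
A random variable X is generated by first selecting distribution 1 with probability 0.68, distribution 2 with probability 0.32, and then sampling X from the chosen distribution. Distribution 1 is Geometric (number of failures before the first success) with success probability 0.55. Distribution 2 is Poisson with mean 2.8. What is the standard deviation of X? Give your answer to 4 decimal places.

1.6620

Per component, 1: μ=0.818182, E[X²]=2.15702; 2: μ=2.8, E[X²]=10.64.
E[X] = 0.68·0.818182 + 0.32·2.8 = 1.45236.
E[X²] = 0.68·2.15702 + 0.32·10.64 = 4.87158.
Var(X) = E[X²] − (E[X])² = 4.87158 − 2.10936 = 2.76222.
SD(X) = √2.76222 = 1.66199.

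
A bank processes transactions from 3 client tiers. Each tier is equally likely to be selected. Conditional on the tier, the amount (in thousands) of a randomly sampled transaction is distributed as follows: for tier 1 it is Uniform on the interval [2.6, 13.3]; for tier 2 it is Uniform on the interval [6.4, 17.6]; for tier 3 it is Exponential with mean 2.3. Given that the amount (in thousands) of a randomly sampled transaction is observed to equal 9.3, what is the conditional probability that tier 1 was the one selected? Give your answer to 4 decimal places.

Likelihoods f(9.3 | ·): 1: 0.0934579; 2: 0.0892857; 3: 0.00762451.
Posterior ∝ prior × likelihood. Numerator for 1: 0.333333·0.0934579 = 0.0311526.
Normalizing constant: 0.333333·0.0934579 + 0.333333·0.0892857 + 0.333333·0.00762451 = 0.0634561.
P(1 | observation) = 0.0311526 / 0.0634561 = 0.490933.

0.4909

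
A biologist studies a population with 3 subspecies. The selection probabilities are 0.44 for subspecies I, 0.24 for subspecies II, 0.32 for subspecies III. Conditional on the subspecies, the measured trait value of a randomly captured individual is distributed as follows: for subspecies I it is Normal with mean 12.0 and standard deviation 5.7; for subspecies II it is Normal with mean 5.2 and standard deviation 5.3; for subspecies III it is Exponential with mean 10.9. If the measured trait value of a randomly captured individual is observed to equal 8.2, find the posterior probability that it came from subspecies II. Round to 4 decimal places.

0.2856

Likelihoods f(8.2 | ·): I: 0.0560435; II: 0.0641299; III: 0.0432371.
Posterior ∝ prior × likelihood. Numerator for II: 0.24·0.0641299 = 0.0153912.
Normalizing constant: 0.44·0.0560435 + 0.24·0.0641299 + 0.32·0.0432371 = 0.0538862.
P(II | observation) = 0.0153912 / 0.0538862 = 0.285624.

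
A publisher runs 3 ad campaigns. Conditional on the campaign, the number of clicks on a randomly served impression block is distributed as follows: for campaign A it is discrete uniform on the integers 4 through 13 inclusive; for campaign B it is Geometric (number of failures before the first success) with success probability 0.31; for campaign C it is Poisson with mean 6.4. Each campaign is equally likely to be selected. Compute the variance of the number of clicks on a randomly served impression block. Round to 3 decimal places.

14.077

Per component, A: μ=8.5, E[X²]=80.5; B: μ=2.22581, E[X²]=12.1342; C: μ=6.4, E[X²]=47.36.
E[X] = 0.333333·8.5 + 0.333333·2.22581 + 0.333333·6.4 = 5.7086.
E[X²] = 0.333333·80.5 + 0.333333·12.1342 + 0.333333·47.36 = 46.6647.
Var(X) = E[X²] − (E[X])² = 46.6647 − 32.5881 = 14.0766.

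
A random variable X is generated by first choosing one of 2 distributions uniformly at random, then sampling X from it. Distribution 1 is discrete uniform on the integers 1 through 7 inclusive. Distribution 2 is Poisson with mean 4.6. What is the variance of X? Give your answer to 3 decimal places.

4.390

Per component, 1: μ=4, E[X²]=20; 2: μ=4.6, E[X²]=25.76.
E[X] = 0.5·4 + 0.5·4.6 = 4.3.
E[X²] = 0.5·20 + 0.5·25.76 = 22.88.
Var(X) = E[X²] − (E[X])² = 22.88 − 18.49 = 4.39.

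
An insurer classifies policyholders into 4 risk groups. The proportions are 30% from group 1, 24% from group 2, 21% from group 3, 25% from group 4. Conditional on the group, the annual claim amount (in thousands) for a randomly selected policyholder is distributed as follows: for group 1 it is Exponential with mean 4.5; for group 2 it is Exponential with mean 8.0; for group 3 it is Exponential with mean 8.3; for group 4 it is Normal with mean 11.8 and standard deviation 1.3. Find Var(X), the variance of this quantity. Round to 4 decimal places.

43.6269

Per component, 1: μ=4.5, E[X²]=40.5; 2: μ=8, E[X²]=128; 3: μ=8.3, E[X²]=137.78; 4: μ=11.8, E[X²]=140.93.
E[X] = 0.3·4.5 + 0.24·8 + 0.21·8.3 + 0.25·11.8 = 7.963.
E[X²] = 0.3·40.5 + 0.24·128 + 0.21·137.78 + 0.25·140.93 = 107.036.
Var(X) = E[X²] − (E[X])² = 107.036 − 63.4094 = 43.6269.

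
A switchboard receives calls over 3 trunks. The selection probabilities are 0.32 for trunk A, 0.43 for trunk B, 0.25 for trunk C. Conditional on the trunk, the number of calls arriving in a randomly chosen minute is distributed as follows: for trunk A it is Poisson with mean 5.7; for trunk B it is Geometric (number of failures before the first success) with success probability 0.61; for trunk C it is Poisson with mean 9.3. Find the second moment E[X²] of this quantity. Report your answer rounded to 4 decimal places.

36.7948

For each component E[X²] = Var + (mean)², giving A: 38.19; B: 1.45687; C: 95.79.
Overall E[X²] = 0.32·38.19 + 0.43·1.45687 + 0.25·95.79 = 36.7948.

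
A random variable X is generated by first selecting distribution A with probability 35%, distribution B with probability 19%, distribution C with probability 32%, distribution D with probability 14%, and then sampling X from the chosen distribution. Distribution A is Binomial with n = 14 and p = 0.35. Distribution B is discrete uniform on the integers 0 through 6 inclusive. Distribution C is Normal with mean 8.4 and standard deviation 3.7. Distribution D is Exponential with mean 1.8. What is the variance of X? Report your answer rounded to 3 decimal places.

12.555

Per component, A: μ=4.9, E[X²]=27.195; B: μ=3, E[X²]=13; C: μ=8.4, E[X²]=84.25; D: μ=1.8, E[X²]=6.48.
E[X] = 0.35·4.9 + 0.19·3 + 0.32·8.4 + 0.14·1.8 = 5.225.
E[X²] = 0.35·27.195 + 0.19·13 + 0.32·84.25 + 0.14·6.48 = 39.8554.
Var(X) = E[X²] − (E[X])² = 39.8554 − 27.3006 = 12.5548.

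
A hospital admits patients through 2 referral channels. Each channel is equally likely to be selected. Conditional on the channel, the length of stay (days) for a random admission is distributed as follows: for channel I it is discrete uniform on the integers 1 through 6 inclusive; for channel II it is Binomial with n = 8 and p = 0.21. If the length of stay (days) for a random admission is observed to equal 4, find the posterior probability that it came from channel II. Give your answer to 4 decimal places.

0.2414

Likelihoods P(X=4 | ·): I: 0.166667; II: 0.0530254.
Posterior ∝ prior × likelihood. Numerator for II: 0.5·0.0530254 = 0.0265127.
Normalizing constant: 0.5·0.166667 + 0.5·0.0530254 = 0.109846.
P(II | observation) = 0.0265127 / 0.109846 = 0.241362.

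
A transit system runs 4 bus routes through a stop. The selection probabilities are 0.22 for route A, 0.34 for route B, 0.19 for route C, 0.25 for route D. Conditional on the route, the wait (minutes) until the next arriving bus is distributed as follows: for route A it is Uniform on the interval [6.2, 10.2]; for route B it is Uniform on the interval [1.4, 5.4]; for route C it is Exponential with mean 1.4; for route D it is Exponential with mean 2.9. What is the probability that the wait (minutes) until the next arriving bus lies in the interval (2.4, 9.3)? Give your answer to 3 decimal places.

0.559

Conditional on each route, P(2.4 < X < 9.3): A: 0.775; B: 0.75; C: 0.178789; D: 0.396621.
By total probability, P(2.4 < X < 9.3) = 0.22·0.775 + 0.34·0.75 + 0.19·0.178789 + 0.25·0.396621 = 0.558625.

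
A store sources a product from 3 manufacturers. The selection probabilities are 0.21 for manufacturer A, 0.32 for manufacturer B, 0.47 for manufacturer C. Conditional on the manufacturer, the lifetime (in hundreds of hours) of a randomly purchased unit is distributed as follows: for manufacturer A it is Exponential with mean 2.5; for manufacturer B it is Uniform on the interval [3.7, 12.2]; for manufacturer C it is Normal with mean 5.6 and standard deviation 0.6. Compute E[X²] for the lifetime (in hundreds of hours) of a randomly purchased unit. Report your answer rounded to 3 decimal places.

39.685

For each component E[X²] = Var + (mean)², giving A: 12.5; B: 69.2233; C: 31.72.
Overall E[X²] = 0.21·12.5 + 0.32·69.2233 + 0.47·31.72 = 39.6849.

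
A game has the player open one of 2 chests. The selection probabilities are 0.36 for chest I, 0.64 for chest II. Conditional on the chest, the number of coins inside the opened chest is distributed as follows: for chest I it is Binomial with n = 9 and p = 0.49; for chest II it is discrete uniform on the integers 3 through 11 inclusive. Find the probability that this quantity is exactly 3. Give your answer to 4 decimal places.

0.1337

Conditional on each chest, P(X = 3): I: 0.173896; II: 0.111111.
By total probability, P(X = 3) = 0.36·0.173896 + 0.64·0.111111 = 0.133714.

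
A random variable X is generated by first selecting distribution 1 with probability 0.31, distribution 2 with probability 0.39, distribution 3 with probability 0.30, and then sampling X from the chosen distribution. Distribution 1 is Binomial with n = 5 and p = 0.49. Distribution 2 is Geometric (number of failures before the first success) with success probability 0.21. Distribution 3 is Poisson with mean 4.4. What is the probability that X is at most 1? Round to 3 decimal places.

Conditional on each component, P(X ≤ 1): 1: 0.20025; 2: 0.3759; 3: 0.0662976.
By total probability, P(X ≤ 1) = 0.31·0.20025 + 0.39·0.3759 + 0.3·0.0662976 = 0.228568.

0.229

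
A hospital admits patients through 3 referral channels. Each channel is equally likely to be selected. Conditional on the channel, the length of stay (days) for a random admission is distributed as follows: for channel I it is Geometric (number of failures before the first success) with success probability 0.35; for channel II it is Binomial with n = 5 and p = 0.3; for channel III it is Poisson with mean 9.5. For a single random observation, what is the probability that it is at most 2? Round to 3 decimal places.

Conditional on each channel, P(X ≤ 2): I: 0.725375; II: 0.83692; III: 0.00416363.
By total probability, P(X ≤ 2) = 0.333333·0.725375 + 0.333333·0.83692 + 0.333333·0.00416363 = 0.522153.

0.522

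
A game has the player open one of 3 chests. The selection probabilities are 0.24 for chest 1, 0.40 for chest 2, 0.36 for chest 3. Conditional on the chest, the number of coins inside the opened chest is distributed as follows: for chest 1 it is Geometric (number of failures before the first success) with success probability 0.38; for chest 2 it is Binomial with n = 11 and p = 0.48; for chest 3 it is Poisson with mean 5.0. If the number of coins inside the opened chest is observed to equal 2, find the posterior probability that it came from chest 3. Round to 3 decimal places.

Likelihoods P(X=2 | ·): 1: 0.146072; 2: 0.035227; 3: 0.0842243.
Posterior ∝ prior × likelihood. Numerator for 3: 0.36·0.0842243 = 0.0303208.
Normalizing constant: 0.24·0.146072 + 0.4·0.035227 + 0.36·0.0842243 = 0.0794688.
P(3 | observation) = 0.0303208 / 0.0794688 = 0.381543.

0.382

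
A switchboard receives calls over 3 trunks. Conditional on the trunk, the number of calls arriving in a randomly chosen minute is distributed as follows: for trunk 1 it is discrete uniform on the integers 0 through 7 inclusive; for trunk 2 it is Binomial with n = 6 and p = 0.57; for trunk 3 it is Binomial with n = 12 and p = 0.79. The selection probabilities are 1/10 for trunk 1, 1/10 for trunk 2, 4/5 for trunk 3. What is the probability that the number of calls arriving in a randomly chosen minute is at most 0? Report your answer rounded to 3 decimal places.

0.013

Conditional on each trunk, P(X ≤ 0): 1: 0.125; 2: 0.00632136; 3: 7.35583e-09.
By total probability, P(X ≤ 0) = 0.1·0.125 + 0.1·0.00632136 + 0.8·7.35583e-09 = 0.0131321.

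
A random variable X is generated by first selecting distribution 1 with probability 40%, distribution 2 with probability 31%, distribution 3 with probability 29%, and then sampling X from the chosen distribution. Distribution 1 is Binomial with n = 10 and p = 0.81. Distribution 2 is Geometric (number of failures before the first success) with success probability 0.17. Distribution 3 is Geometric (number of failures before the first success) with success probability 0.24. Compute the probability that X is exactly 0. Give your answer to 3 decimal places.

Conditional on each component, P(X = 0): 1: 6.13107e-08; 2: 0.17; 3: 0.24.
By total probability, P(X = 0) = 0.4·6.13107e-08 + 0.31·0.17 + 0.29·0.24 = 0.1223.

0.122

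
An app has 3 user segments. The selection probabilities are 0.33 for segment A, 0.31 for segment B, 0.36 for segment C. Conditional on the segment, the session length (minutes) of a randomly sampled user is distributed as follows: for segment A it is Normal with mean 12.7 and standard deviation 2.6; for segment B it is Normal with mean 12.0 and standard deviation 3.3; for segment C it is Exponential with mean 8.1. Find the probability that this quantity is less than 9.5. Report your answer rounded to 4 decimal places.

0.3542

Conditional on each segment, P(X < 9.5): A: 0.109205; B: 0.224352; C: 0.690513.
By total probability, P(X < 9.5) = 0.33·0.109205 + 0.31·0.224352 + 0.36·0.690513 = 0.354172.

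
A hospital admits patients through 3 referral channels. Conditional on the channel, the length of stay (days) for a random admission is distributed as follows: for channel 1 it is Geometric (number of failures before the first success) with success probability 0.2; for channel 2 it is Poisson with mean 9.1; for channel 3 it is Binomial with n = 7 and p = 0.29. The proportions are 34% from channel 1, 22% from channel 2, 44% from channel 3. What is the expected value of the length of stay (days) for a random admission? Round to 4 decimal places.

Component means — 1: 4; 2: 9.1; 3: 2.03.
E[X] = 0.34·4 + 0.22·9.1 + 0.44·2.03 = 4.2552.

4.2552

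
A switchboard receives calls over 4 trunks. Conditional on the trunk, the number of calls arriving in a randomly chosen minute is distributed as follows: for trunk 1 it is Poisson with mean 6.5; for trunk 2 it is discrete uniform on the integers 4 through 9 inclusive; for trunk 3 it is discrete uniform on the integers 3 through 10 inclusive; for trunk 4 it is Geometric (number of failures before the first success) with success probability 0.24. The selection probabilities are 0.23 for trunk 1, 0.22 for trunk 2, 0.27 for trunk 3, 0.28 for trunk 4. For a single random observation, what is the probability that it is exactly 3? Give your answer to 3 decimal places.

0.079

Conditional on each trunk, P(X = 3): 1: 0.0688137; 2: 0; 3: 0.125; 4: 0.105354.
By total probability, P(X = 3) = 0.23·0.0688137 + 0.22·0 + 0.27·0.125 + 0.28·0.105354 = 0.0790763.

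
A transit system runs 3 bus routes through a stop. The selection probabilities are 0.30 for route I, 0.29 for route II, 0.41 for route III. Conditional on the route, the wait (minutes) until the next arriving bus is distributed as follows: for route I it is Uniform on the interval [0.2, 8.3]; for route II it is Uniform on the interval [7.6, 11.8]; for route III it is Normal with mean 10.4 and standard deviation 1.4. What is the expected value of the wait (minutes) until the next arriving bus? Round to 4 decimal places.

8.3520

Component means — I: 4.25; II: 9.7; III: 10.4.
E[X] = 0.3·4.25 + 0.29·9.7 + 0.41·10.4 = 8.352.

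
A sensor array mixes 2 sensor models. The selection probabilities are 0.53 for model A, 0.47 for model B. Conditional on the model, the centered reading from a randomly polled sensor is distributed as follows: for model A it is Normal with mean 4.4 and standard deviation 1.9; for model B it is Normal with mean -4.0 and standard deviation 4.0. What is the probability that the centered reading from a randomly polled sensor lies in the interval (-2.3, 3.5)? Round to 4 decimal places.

Conditional on each model, P(-2.3 < X < 3.5): A: 0.317652; B: 0.305022.
By total probability, P(-2.3 < X < 3.5) = 0.53·0.317652 + 0.47·0.305022 = 0.311716.

0.3117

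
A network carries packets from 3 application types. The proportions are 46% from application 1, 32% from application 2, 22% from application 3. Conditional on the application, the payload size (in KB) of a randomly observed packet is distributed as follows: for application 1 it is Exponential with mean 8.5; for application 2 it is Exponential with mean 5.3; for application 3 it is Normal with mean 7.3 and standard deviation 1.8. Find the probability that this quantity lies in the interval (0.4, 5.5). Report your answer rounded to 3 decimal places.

Conditional on each application, P(0.4 < X < 5.5): 1: 0.430448; 2: 0.57305; 3: 0.158592.
By total probability, P(0.4 < X < 5.5) = 0.46·0.430448 + 0.32·0.57305 + 0.22·0.158592 = 0.416272.

0.416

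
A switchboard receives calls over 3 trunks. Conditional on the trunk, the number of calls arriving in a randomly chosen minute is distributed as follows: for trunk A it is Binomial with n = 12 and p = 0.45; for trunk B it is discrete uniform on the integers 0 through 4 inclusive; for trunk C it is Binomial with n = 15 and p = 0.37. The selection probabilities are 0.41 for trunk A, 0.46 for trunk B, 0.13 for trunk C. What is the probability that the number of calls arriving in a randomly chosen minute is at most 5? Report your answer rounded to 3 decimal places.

Conditional on each trunk, P(X ≤ 5): A: 0.52693; B: 1; C: 0.498927.
By total probability, P(X ≤ 5) = 0.41·0.52693 + 0.46·1 + 0.13·0.498927 = 0.740902.

0.741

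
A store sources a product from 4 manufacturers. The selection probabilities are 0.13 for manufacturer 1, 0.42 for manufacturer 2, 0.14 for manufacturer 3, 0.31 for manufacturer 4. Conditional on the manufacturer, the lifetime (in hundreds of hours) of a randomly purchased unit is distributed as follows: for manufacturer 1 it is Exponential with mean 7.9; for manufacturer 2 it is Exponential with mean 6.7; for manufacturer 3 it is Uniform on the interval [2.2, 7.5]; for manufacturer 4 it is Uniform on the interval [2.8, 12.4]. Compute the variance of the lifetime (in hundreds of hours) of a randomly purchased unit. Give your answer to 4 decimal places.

Per component, 1: μ=7.9, E[X²]=124.82; 2: μ=6.7, E[X²]=89.78; 3: μ=4.85, E[X²]=25.8633; 4: μ=7.6, E[X²]=65.44.
E[X] = 0.13·7.9 + 0.42·6.7 + 0.14·4.85 + 0.31·7.6 = 6.876.
E[X²] = 0.13·124.82 + 0.42·89.78 + 0.14·25.8633 + 0.31·65.44 = 77.8415.
Var(X) = E[X²] − (E[X])² = 77.8415 − 47.2794 = 30.5621.

30.5621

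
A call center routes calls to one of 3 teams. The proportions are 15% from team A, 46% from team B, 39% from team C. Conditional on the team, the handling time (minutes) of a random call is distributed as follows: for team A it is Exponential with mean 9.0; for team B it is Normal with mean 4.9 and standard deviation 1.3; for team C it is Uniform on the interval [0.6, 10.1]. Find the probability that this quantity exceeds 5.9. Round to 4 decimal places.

0.3519

Conditional on each team, P(X > 5.9): A: 0.519154; B: 0.220878; C: 0.442105.
By total probability, P(X > 5.9) = 0.15·0.519154 + 0.46·0.220878 + 0.39·0.442105 = 0.351898.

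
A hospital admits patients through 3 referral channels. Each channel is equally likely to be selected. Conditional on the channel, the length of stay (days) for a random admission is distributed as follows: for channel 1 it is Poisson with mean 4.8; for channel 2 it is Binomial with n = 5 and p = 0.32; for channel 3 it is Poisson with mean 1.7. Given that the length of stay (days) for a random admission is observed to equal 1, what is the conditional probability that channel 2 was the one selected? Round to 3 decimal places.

0.494

Likelihoods P(X=1 | ·): 1: 0.0395028; 2: 0.342102; 3: 0.310562.
Posterior ∝ prior × likelihood. Numerator for 2: 0.333333·0.342102 = 0.114034.
Normalizing constant: 0.333333·0.0395028 + 0.333333·0.342102 + 0.333333·0.310562 = 0.230722.
P(2 | observation) = 0.114034 / 0.230722 = 0.494248.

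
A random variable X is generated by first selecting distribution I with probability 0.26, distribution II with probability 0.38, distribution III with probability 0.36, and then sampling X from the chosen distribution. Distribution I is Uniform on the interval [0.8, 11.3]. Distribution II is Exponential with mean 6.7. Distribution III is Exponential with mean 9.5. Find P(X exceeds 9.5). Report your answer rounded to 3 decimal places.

Conditional on each component, P(X > 9.5): I: 0.171429; II: 0.24222; III: 0.367879.
By total probability, P(X > 9.5) = 0.26·0.171429 + 0.38·0.24222 + 0.36·0.367879 = 0.269051.

0.269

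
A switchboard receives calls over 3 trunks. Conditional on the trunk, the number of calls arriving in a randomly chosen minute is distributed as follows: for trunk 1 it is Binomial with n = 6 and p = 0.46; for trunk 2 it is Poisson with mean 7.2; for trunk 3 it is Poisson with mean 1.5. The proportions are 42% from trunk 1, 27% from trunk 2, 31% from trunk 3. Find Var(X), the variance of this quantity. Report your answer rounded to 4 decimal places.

8.1966

Per component, 1: μ=2.76, E[X²]=9.108; 2: μ=7.2, E[X²]=59.04; 3: μ=1.5, E[X²]=3.75.
E[X] = 0.42·2.76 + 0.27·7.2 + 0.31·1.5 = 3.5682.
E[X²] = 0.42·9.108 + 0.27·59.04 + 0.31·3.75 = 20.9287.
Var(X) = E[X²] − (E[X])² = 20.9287 − 12.7321 = 8.19661.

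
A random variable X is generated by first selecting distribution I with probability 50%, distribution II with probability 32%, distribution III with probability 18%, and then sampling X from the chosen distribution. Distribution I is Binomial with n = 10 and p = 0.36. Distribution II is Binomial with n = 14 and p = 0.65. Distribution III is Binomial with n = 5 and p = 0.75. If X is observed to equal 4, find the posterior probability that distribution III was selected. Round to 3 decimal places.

0.367

Likelihoods P(X=4 | ·): I: 0.242387; II: 0.0049291; III: 0.395508.
Posterior ∝ prior × likelihood. Numerator for III: 0.18·0.395508 = 0.0711914.
Normalizing constant: 0.5·0.242387 + 0.32·0.0049291 + 0.18·0.395508 = 0.193962.
P(III | observation) = 0.0711914 / 0.193962 = 0.367038.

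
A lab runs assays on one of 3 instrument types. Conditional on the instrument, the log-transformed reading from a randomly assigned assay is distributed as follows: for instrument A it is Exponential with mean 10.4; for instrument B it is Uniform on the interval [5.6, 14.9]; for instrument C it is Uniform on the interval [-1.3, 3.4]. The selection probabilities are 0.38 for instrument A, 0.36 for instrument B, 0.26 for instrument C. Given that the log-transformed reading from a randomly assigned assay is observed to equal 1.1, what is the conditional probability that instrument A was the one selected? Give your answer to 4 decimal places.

Likelihoods f(1.1 | ·): A: 0.0865031; B: 0; C: 0.212766.
Posterior ∝ prior × likelihood. Numerator for A: 0.38·0.0865031 = 0.0328712.
Normalizing constant: 0.38·0.0865031 + 0.36·0 + 0.26·0.212766 = 0.0881903.
P(A | observation) = 0.0328712 / 0.0881903 = 0.37273.

0.3727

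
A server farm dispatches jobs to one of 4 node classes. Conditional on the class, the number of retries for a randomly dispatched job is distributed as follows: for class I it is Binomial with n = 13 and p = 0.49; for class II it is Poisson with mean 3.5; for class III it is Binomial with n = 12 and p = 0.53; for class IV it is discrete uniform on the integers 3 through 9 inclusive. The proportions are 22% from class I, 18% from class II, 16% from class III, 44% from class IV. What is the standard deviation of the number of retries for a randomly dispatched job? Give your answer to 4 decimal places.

Per component, I: μ=6.37, E[X²]=43.8256; II: μ=3.5, E[X²]=15.75; III: μ=6.36, E[X²]=43.4388; IV: μ=6, E[X²]=40.
E[X] = 0.22·6.37 + 0.18·3.5 + 0.16·6.36 + 0.44·6 = 5.689.
E[X²] = 0.22·43.8256 + 0.18·15.75 + 0.16·43.4388 + 0.44·40 = 37.0268.
Var(X) = E[X²] − (E[X])² = 37.0268 − 32.3647 = 4.66212.
SD(X) = √4.66212 = 2.15919.

2.1592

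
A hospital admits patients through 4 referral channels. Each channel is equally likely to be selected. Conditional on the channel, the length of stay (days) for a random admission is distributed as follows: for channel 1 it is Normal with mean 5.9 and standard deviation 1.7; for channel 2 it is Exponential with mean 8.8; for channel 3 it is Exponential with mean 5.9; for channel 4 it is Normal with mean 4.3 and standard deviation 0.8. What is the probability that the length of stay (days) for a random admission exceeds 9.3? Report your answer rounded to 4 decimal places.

Conditional on each channel, P(X > 9.3): 1: 0.0227501; 2: 0.34756; 3: 0.206745; 4: 2.05226e-10.
By total probability, P(X > 9.3) = 0.25·0.0227501 + 0.25·0.34756 + 0.25·0.206745 + 0.25·2.05226e-10 = 0.144264.

0.1443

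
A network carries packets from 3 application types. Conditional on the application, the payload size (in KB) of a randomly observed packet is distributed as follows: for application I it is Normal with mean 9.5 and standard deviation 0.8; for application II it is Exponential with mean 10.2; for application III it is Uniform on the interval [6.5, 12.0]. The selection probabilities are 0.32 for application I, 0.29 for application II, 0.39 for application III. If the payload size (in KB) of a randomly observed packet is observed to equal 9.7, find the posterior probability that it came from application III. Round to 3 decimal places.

Likelihoods f(9.7 | ·): I: 0.483335; II: 0.0378786; III: 0.181818.
Posterior ∝ prior × likelihood. Numerator for III: 0.39·0.181818 = 0.0709091.
Normalizing constant: 0.32·0.483335 + 0.29·0.0378786 + 0.39·0.181818 = 0.236561.
P(III | observation) = 0.0709091 / 0.236561 = 0.29975.

0.300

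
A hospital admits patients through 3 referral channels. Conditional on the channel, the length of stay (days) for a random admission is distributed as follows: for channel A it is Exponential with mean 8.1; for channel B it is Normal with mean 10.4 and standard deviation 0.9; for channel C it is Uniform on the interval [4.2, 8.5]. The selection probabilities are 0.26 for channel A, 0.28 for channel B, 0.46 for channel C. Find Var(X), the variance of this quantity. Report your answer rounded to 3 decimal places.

Per component, A: μ=8.1, E[X²]=131.22; B: μ=10.4, E[X²]=108.97; C: μ=6.35, E[X²]=41.8633.
E[X] = 0.26·8.1 + 0.28·10.4 + 0.46·6.35 = 7.939.
E[X²] = 0.26·131.22 + 0.28·108.97 + 0.46·41.8633 = 83.8859.
Var(X) = E[X²] − (E[X])² = 83.8859 − 63.0277 = 20.8582.

20.858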